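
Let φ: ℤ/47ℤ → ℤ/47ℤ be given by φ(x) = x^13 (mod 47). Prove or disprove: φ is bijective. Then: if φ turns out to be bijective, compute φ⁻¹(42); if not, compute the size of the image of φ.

17

Since 47 is prime, the nonzero elements of ℤ/47ℤ form a cyclic group of order 46.
As gcd(13, 46) = 1, raising to the 13th power is a bijection on this group: if u^13 ≡ v^13 then (uv^{−1})^13 = 1, and the only element of order dividing gcd(13, 46) = 1 is 1, so u = v.
With φ(0) = 0 this makes φ injective on all of ℤ/47ℤ, hence bijective (finite equal-size domain and codomain). In particular φ is bijective.
Since φ is bijective, we find the preimage of 42. The inverse of x ↦ x^13 on (ℤ/47ℤ)^× is x ↦ x^39, because 13·39 = 507 = 11·46 + 1 ≡ 1 (mod 46) and x^{46} = 1 for x ≠ 0 (Fermat). So φ⁻¹(42) = 42^39 mod 47.
Repeated squaring mod 47: 42^1 ≡ 42, 42^2 ≡ 42² = 1764 ≡ 25, 42^4 ≡ 25² = 625 ≡ 14, 42^8 ≡ 14² = 196 ≡ 8, 42^16 ≡ 8² = 64 ≡ 17, 42^32 ≡ 17² = 289 ≡ 7. Since 39 = 32 + 4 + 2 + 1, 42^39 ≡ 7·14·25·42: 7·14 = 98 ≡ 4, then 4·25 = 100 ≡ 6, then 6·42 = 252 ≡ 17. So 42^39 ≡ 17 (mod 47).
Hence φ⁻¹(42) = 17.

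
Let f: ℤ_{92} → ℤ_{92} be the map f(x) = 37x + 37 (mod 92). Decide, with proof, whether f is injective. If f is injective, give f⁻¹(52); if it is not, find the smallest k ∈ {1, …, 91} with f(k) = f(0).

Recall: f is injective if f(s) = f(t) implies s = t.
If f(s) = f(t), then 37s ≡ 37t (mod 92). Because gcd(37, 92) = 1, we may cancel 37 to get s ≡ t (mod 92).
Thus f is injective.
We now compute 37⁻¹ mod 92 explicitly. Euclid's algorithm: 92 = 2·37 + 18, 37 = 2·18 + 1; back-substituting gives 1 = 5·37 − 2·92, so 37⁻¹ ≡ 5 (mod 92).
Since f is injective, we compute f⁻¹(52): solve 37x + 37 ≡ 52 (mod 92), i.e. 37x ≡ 15 (mod 92).
Multiplying by 37⁻¹ = 5 gives x ≡ 5·15 = 75 ≡ 75 (mod 92).
Check: f(75) = 37·75 + 37 = 2812 = 30·92 + 52 ≡ 52 (mod 92).

75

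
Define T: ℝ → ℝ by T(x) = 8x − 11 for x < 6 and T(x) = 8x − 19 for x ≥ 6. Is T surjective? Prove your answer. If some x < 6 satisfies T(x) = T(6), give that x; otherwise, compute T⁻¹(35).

5

Both pieces are strictly increasing (slopes 8 and 8), so each is injective on its own interval.
The left piece maps (−∞, 6) onto (−∞, 37); the right piece maps [6, ∞) onto [29, ∞).
The union (−∞, 37) ∪ [29, ∞) covers ℝ, so T is surjective.
For the follow-up: the images overlap, so an x < 6 with T(x) = T(6) exists. T(6) = 29; solving 8x − 11 = 29 for x < 6 gives x = (29 + 11)/8 = 5.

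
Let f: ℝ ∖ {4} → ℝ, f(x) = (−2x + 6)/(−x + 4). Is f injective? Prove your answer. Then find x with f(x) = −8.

19/5

Suppose f(a) = f(b). Cross-multiplying: (−2a + 6)(−b + 4) = (−2b + 6)(−a + 4).
Expanding both sides and cancelling the symmetric terms leaves −2·(a − b) = 0. Since −2 ≠ 0, a = b. Thus f is injective.
Solving f(x) = −8: cross-multiplying gives −2x + 6 = −8(−x + 4), which rearranges to −10x = −38, so x = 19/5.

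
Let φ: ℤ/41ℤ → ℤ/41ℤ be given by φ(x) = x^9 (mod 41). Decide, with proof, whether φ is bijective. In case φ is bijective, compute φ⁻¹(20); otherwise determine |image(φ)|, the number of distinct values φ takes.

2

Since 41 is prime, the nonzero elements of ℤ/41ℤ form a cyclic group of order 40.
As gcd(9, 40) = 1, raising to the 9th power is a bijection on this group: if a^9 ≡ b^9 then (ab^{−1})^9 = 1, and the only element of order dividing gcd(9, 40) = 1 is 1, so a = b.
With φ(0) = 0 this makes φ injective on all of ℤ/41ℤ, hence bijective (finite equal-size domain and codomain). In particular φ is bijective.
Since φ is bijective, we find the preimage of 20. The inverse of x ↦ x^9 on (ℤ/41ℤ)^× is x ↦ x^9, because 9·9 = 81 = 2·40 + 1 ≡ 1 (mod 40) and x^{40} = 1 for x ≠ 0 (Fermat). So φ⁻¹(20) = 20^9 mod 41.
Repeated squaring mod 41: 20^1 ≡ 20, 20^2 ≡ 20² = 400 ≡ 31, 20^4 ≡ 31² = 961 ≡ 18, 20^8 ≡ 18² = 324 ≡ 37. Since 9 = 8 + 1, 20^9 ≡ 37·20: 37·20 = 740 ≡ 2. So 20^9 ≡ 2 (mod 41).
Hence φ⁻¹(20) = 2.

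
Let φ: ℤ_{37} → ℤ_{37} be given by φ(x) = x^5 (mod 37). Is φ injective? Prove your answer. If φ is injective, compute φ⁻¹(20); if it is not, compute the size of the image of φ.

32

Since 37 is prime, the nonzero elements of ℤ_{37} form a cyclic group of order 36.
As gcd(5, 36) = 1, raising to the 5th power is a bijection on this group: if s^5 ≡ t^5 then (st^{−1})^5 = 1, and the only element of order dividing gcd(5, 36) = 1 is 1, so s = t.
With φ(0) = 0 this makes φ injective on all of ℤ_{37}, hence bijective (finite equal-size domain and codomain). In particular φ is injective.
Since φ is injective, we find the preimage of 20. The inverse of x ↦ x^5 on (ℤ_{37})^× is x ↦ x^29, because 5·29 = 145 = 4·36 + 1 ≡ 1 (mod 36) and x^{36} = 1 for x ≠ 0 (Fermat). So φ⁻¹(20) = 20^29 mod 37.
Repeated squaring mod 37: 20^1 ≡ 20, 20^2 ≡ 20² = 400 ≡ 30, 20^4 ≡ 30² = 900 ≡ 12, 20^8 ≡ 12² = 144 ≡ 33, 20^16 ≡ 33² = 1089 ≡ 16. Since 29 = 16 + 8 + 4 + 1, 20^29 ≡ 16·33·12·20: 16·33 = 528 ≡ 10, then 10·12 = 120 ≡ 9, then 9·20 = 180 ≡ 32. So 20^29 ≡ 32 (mod 37).
Hence φ⁻¹(20) = 32.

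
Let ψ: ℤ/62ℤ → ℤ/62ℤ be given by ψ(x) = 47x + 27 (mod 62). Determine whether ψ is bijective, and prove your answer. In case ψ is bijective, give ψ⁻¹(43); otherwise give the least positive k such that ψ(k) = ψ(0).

Suppose ψ(s) = ψ(t) in ℤ/62ℤ. Then 47s + 27 ≡ 47t + 27 (mod 62), therefore 47(s − t) ≡ 0 (mod 62).
Since gcd(47, 62) = 1, 47 is invertible modulo 62, therefore s − t ≡ 0 (mod 62), i.e. s = t.
We now compute 47⁻¹ mod 62 explicitly. Euclid's algorithm: 62 = 1·47 + 15, 47 = 3·15 + 2, 15 = 7·2 + 1; back-substituting gives 1 = 33·47 − 25·62, so 47⁻¹ ≡ 33 (mod 62).
For any y ∈ ℤ/62ℤ, x = 33(y − 27) mod 62 satisfies ψ(x) = 47·33(y − 27) + 27 ≡ y (since 47·33 ≡ 1 mod 62). So every y has a preimage.
Thus ψ is bijective.
Since ψ is bijective, we compute ψ⁻¹(43): solve 47x + 27 ≡ 43 (mod 62), i.e. 47x ≡ 16 (mod 62).
Multiplying by 47⁻¹ = 33 gives x ≡ 33·16 = 528 = 8·62 + 32 ≡ 32 (mod 62).
Check: ψ(32) = 47·32 + 27 = 1531 = 24·62 + 43 ≡ 43 (mod 62).

32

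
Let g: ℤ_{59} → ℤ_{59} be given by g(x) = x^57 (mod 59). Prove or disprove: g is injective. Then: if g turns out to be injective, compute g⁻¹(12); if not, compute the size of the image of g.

5

Since 59 is prime, the nonzero elements of ℤ_{59} form a cyclic group of order 58.
As gcd(57, 58) = 1, raising to the 57th power is a bijection on this group: if a^57 ≡ b^57 then (ab^{−1})^57 = 1, and the only element of order dividing gcd(57, 58) = 1 is 1, so a = b.
With g(0) = 0 this makes g injective on all of ℤ_{59}, hence bijective (finite equal-size domain and codomain). In particular g is injective.
Since g is injective, we find the preimage of 12. The inverse of x ↦ x^57 on (ℤ_{59})^× is x ↦ x^57, because 57·57 = 3249 = 56·58 + 1 ≡ 1 (mod 58) and x^{58} = 1 for x ≠ 0 (Fermat). So g⁻¹(12) = 12^57 mod 59.
Repeated squaring mod 59: 12^1 ≡ 12, 12^2 ≡ 12² = 144 ≡ 26, 12^4 ≡ 26² = 676 ≡ 27, 12^8 ≡ 27² = 729 ≡ 21, 12^16 ≡ 21² = 441 ≡ 28, 12^32 ≡ 28² = 784 ≡ 17. Since 57 = 32 + 16 + 8 + 1, 12^57 ≡ 17·28·21·12: 17·28 = 476 ≡ 4, then 4·21 = 84 ≡ 25, then 25·12 = 300 ≡ 5. So 12^57 ≡ 5 (mod 59).
Hence g⁻¹(12) = 5.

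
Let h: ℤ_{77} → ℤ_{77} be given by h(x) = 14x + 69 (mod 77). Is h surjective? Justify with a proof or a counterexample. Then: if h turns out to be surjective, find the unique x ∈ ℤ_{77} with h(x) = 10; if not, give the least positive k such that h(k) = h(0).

Since gcd(14, 77) = 7, we have 14x ≡ 0 (mod 7) for all x, so h(x) ≡ 6 (mod 7).
But 0 ≢ 6 (mod 7), so 0 ∈ ℤ_{77} has no preimage. Thus h is not surjective.
Since h is not surjective, we find the least positive k with h(k) = h(0): this means 14k ≡ 0 (mod 77), i.e. 77 ∣ 14k. Since gcd(14, 77) = 7, dividing through by 7 this holds exactly when 11 ∣ 2k, and as gcd(2, 11) = 1, exactly when 11 ∣ k.
The smallest positive such k is 11.

11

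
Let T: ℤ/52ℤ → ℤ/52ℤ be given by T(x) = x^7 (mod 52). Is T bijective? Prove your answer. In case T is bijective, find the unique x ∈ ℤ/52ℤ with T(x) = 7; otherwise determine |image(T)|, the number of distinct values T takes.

39

T(0) = 0^7 = 0.
T(26): Repeated squaring mod 52: 26^1 ≡ 26, 26^2 ≡ 26² = 676 ≡ 0, 26^4 ≡ 0² = 0. Since 7 = 4 + 2 + 1, 26^7 ≡ 0·0·26: 0·0 = 0, then 0·26 = 0. So 26^7 ≡ 0 (mod 52).
So T(0) = T(26) = 0 while 0 ≠ 26, so T is not injective, hence not bijective.
Since T is not bijective, we determine |image(T)|. Computing x^7 mod 52 for each x (by repeated squaring, reducing mod 52 at every step), the values T(0), T(1), …, T(51) are: 0, 1, 24, 3, 4, 21, 20, 19, 44, 9, 36, 15, 12, 13, 40, 11, 16, 17, 8, 7, 32, 5, 48, 23, 28, 25, 0, 27, 24, 29, 4, 47, 20, 45, 44, 35, 36, 41, 12, 39, 40, 37, 16, 43, 8, 33, 32, 31, 48, 49, 28, 51.
The distinct values are {0, 1, 3, 4, 5, 7, 8, 9, 11, 12, 13, 15, 16, 17, 19, 20, 21, 23, 24, 25, 27, 28, 29, 31, 32, 33, 35, 36, 37, 39, 40, 41, 43, 44, 45, 47, 48, 49, 51}; there are 39 of them.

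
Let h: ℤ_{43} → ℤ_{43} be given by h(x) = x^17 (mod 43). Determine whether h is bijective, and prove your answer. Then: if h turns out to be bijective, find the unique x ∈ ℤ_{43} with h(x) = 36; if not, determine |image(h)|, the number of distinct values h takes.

Since 43 is prime, the nonzero elements of ℤ_{43} form a cyclic group of order 42.
As gcd(17, 42) = 1, raising to the 17th power is a bijection on this group: if x_1^17 ≡ x_2^17 then (x_1x_2^{−1})^17 = 1, and the only element of order dividing gcd(17, 42) = 1 is 1, so x_1 = x_2.
With h(0) = 0 this makes h injective on all of ℤ_{43}, hence bijective (finite equal-size domain and codomain). In particular h is bijective.
Since h is bijective, we find the preimage of 36. The inverse of x ↦ x^17 on (ℤ_{43})^× is x ↦ x^5, because 17·5 = 85 = 2·42 + 1 ≡ 1 (mod 42) and x^{42} = 1 for x ≠ 0 (Fermat). So h⁻¹(36) = 36^5 mod 43.
Repeated squaring mod 43: 36^1 ≡ 36, 36^2 ≡ 36² = 1296 ≡ 6, 36^4 ≡ 6² = 36. Since 5 = 4 + 1, 36^5 ≡ 36·36: 36·36 = 1296 ≡ 6. So 36^5 ≡ 6 (mod 43).
Hence h⁻¹(36) = 6.

6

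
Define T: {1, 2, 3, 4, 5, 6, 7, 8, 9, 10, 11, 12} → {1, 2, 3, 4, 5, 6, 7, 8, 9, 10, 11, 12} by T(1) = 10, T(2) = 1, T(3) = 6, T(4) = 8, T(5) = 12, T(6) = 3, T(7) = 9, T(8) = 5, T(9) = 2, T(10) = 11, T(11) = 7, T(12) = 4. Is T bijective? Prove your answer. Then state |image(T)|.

12

The values 10, 1, 6, 8, 12, 3, 9, 5, 2, 11, 7, 4 are a permutation of {1, 2, 3, 4, 5, 6, 7, 8, 9, 10, 11, 12}: each element appears exactly once.
So T is injective and surjective, hence bijective.
The image of T is {1, 2, 3, 4, 5, 6, 7, 8, 9, 10, 11, 12}, which has 12 elements.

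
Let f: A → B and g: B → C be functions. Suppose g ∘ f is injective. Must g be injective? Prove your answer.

not injective

No. Take A = {0, 1, 2}, B = {0, 1, 2, 3}, C = {0, 1, 2, 3}, f(a) = a for each a ∈ A, and g(b) = 2 if b ∈ {2, 3} else g(b) = b.
Then g ∘ f = f is injective (A ⊂ B and f is the inclusion), but g(2) = g(3) = 2 with 2 ≠ 3, so g is not injective.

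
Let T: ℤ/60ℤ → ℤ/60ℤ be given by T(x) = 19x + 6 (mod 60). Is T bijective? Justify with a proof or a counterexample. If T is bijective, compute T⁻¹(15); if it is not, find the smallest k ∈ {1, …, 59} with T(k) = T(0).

51

By definition, T is injective when T(x_1) = T(x_2) forces x_1 = x_2.
Suppose T(x_1) = T(x_2) in ℤ/60ℤ. Then 19x_1 + 6 ≡ 19x_2 + 6 (mod 60), hence 19(x_1 − x_2) ≡ 0 (mod 60).
Since gcd(19, 60) = 1, 19 is invertible modulo 60, so x_1 − x_2 ≡ 0 (mod 60), i.e. x_1 = x_2.
We now compute 19⁻¹ mod 60 explicitly. Euclid's algorithm: 60 = 3·19 + 3, 19 = 6·3 + 1; back-substituting gives 1 = 19·19 − 6·60, so 19⁻¹ ≡ 19 (mod 60).
For any y ∈ ℤ/60ℤ, x = 19(y − 6) mod 60 satisfies T(x) = 19·19(y − 6) + 6 ≡ y (since 19·19 ≡ 1 mod 60). So every y has a preimage.
Thus T is bijective.
Since T is bijective, we compute T⁻¹(15): solve 19x + 6 ≡ 15 (mod 60), i.e. 19x ≡ 9 (mod 60).
Multiplying by 19⁻¹ = 19 gives x ≡ 19·9 = 171 = 2·60 + 51 ≡ 51 (mod 60).
Check: T(51) = 19·51 + 6 = 975 = 16·60 + 15 ≡ 15 (mod 60).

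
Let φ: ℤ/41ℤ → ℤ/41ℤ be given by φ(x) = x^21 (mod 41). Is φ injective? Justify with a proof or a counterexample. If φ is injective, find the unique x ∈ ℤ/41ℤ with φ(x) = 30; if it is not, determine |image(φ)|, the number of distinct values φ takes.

Since 41 is prime, the nonzero elements of ℤ/41ℤ form a cyclic group of order 40.
As gcd(21, 40) = 1, raising to the 21st power is a bijection on this group: if a^21 ≡ b^21 then (ab^{−1})^21 = 1, and the only element of order dividing gcd(21, 40) = 1 is 1, so a = b.
With φ(0) = 0 this makes φ injective on all of ℤ/41ℤ, hence bijective (finite equal-size domain and codomain). In particular φ is injective.
Since φ is injective, we find the preimage of 30. The inverse of x ↦ x^21 on (ℤ/41ℤ)^× is x ↦ x^21, because 21·21 = 441 = 11·40 + 1 ≡ 1 (mod 40) and x^{40} = 1 for x ≠ 0 (Fermat). So φ⁻¹(30) = 30^21 mod 41.
Repeated squaring mod 41: 30^1 ≡ 30, 30^2 ≡ 30² = 900 ≡ 39, 30^4 ≡ 39² = 1521 ≡ 4, 30^8 ≡ 4² = 16, 30^16 ≡ 16² = 256 ≡ 10. Since 21 = 16 + 4 + 1, 30^21 ≡ 10·4·30: 10·4 = 40, then 40·30 = 1200 ≡ 11. So 30^21 ≡ 11 (mod 41).
Hence φ⁻¹(30) = 11.

11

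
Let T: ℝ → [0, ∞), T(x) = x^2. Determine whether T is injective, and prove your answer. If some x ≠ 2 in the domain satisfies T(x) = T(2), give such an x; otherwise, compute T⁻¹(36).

T(2) = 4 = (−2)^2 = T(−2) (since 2 is even), with 2 ≠ −2. So T is not injective.
For the follow-up, such an x exists: taking x = −2 ∈ ℝ gives T(−2) = 4 = T(2) with −2 ≠ 2.

-2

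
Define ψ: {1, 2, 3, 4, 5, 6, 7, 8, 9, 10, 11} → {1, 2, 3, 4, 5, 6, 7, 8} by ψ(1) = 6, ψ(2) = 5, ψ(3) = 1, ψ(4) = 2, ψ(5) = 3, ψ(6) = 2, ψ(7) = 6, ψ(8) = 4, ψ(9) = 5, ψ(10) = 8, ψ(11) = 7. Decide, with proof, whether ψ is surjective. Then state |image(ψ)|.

8

Every element of the codomain has a preimage: 1 = ψ(3), 2 = ψ(4), 3 = ψ(5), 4 = ψ(8), 5 = ψ(2), 6 = ψ(1), 7 = ψ(11), 8 = ψ(10).
Thus ψ is surjective.
The image of ψ is {1, 2, 3, 4, 5, 6, 7, 8}, which has 8 elements.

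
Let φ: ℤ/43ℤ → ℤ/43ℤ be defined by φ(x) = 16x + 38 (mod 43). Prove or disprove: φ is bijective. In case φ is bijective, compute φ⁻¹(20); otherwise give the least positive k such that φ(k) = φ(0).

15

Recall that φ is injective if φ(u) = φ(v) implies u = v.
Suppose φ(u) = φ(v) in ℤ/43ℤ. Then 16u + 38 ≡ 16v + 38 (mod 43), thus 16(u − v) ≡ 0 (mod 43).
Since gcd(16, 43) = 1, 16 is invertible modulo 43, thus u − v ≡ 0 (mod 43), i.e. u = v.
We now compute 16⁻¹ mod 43 explicitly. Euclid's algorithm: 43 = 2·16 + 11, 16 = 1·11 + 5, 11 = 2·5 + 1; back-substituting gives 1 = 35·16 − 13·43, so 16⁻¹ ≡ 35 (mod 43).
Then y ↦ 35(y − 38) is a two-sided inverse to φ, so every y ∈ ℤ/43ℤ has a preimage.
Therefore φ is bijective.
Since φ is bijective, we find φ⁻¹(20): we need 16x ≡ 20 − 38 ≡ 25 (mod 43). Using 16⁻¹ = 35: x ≡ 35·25 = 875 = 20·43 + 15, so x = 15.
Check: φ(15) = 16·15 + 38 = 278 = 6·43 + 20 ≡ 20 (mod 43).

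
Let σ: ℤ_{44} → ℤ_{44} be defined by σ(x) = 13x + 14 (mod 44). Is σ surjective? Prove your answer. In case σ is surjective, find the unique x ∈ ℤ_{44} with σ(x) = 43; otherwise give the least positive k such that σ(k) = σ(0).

9

Recall that σ is surjective if every y in the codomain equals σ(x) for some x in the domain.
Since gcd(13, 44) = 1, 13 is invertible modulo 44. Euclid's algorithm: 44 = 3·13 + 5, 13 = 2·5 + 3, 5 = 1·3 + 2, 3 = 1·2 + 1; back-substituting gives 1 = 17·13 − 5·44, so 13⁻¹ ≡ 17 (mod 44).
Then y ↦ 17(y − 14) is a two-sided inverse to σ, so every y ∈ ℤ_{44} has a preimage.
Hence σ is surjective.
Since σ is surjective, we find σ⁻¹(43): we need 13x ≡ 43 − 14 ≡ 29 (mod 44). Using 13⁻¹ = 17: x ≡ 17·29 = 493 = 11·44 + 9, so x = 9.
Check: σ(9) = 13·9 + 14 = 131 = 2·44 + 43 ≡ 43 (mod 44).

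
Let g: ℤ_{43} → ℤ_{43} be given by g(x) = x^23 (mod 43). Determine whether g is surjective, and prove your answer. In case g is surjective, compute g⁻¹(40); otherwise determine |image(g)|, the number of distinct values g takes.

13

Since 43 is prime, the nonzero elements of ℤ_{43} form a cyclic group of order 42.
As gcd(23, 42) = 1, raising to the 23rd power is a bijection on this group: if a^23 ≡ b^23 then (ab^{−1})^23 = 1, and the only element of order dividing gcd(23, 42) = 1 is 1, so a = b.
With g(0) = 0 this makes g injective on all of ℤ_{43}, hence bijective (finite equal-size domain and codomain). In particular g is surjective.
Since g is surjective, we find the preimage of 40. The inverse of x ↦ x^23 on (ℤ_{43})^× is x ↦ x^11, because 23·11 = 253 = 6·42 + 1 ≡ 1 (mod 42) and x^{42} = 1 for x ≠ 0 (Fermat). So g⁻¹(40) = 40^11 mod 43.
Repeated squaring mod 43: 40^1 ≡ 40, 40^2 ≡ 40² = 1600 ≡ 9, 40^4 ≡ 9² = 81 ≡ 38, 40^8 ≡ 38² = 1444 ≡ 25. Since 11 = 8 + 2 + 1, 40^11 ≡ 25·9·40: 25·9 = 225 ≡ 10, then 10·40 = 400 ≡ 13. So 40^11 ≡ 13 (mod 43).
Hence g⁻¹(40) = 13.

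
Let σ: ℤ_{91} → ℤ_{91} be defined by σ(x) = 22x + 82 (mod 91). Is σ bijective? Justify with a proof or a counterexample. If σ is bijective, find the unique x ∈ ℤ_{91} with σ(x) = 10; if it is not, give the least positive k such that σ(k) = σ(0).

Suppose σ(s) = σ(t) in ℤ_{91}. Then 22s + 82 ≡ 22t + 82 (mod 91), hence 22(s − t) ≡ 0 (mod 91).
Since gcd(22, 91) = 1, 22 is invertible modulo 91, hence s − t ≡ 0 (mod 91), i.e. s = t.
We now compute 22⁻¹ mod 91 explicitly. Euclid's algorithm: 91 = 4·22 + 3, 22 = 7·3 + 1; back-substituting gives 1 = 29·22 − 7·91, so 22⁻¹ ≡ 29 (mod 91).
For any y ∈ ℤ_{91}, x = 29(y − 82) mod 91 satisfies σ(x) = 22·29(y − 82) + 82 ≡ y (since 22·29 ≡ 1 mod 91). So every y has a preimage.
Therefore σ is bijective.
Since σ is bijective, we compute σ⁻¹(10): solve 22x + 82 ≡ 10 (mod 91), i.e. 22x ≡ 19 (mod 91).
Multiplying by 22⁻¹ = 29 gives x ≡ 29·19 = 551 = 6·91 + 5 ≡ 5 (mod 91).
Check: σ(5) = 22·5 + 82 = 192 = 2·91 + 10 ≡ 10 (mod 91).

5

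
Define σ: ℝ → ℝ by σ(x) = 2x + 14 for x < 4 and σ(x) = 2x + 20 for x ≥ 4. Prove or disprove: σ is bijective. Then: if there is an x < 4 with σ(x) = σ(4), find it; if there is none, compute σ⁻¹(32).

Both pieces are strictly increasing (slopes 2 and 2), so each is injective on its own interval.
The left piece maps (−∞, 4) onto (−∞, 22); the right piece maps [4, ∞) onto [28, ∞).
The images leave a gap (22 has no preimage), so σ is not surjective, hence not bijective.
Because the two images are disjoint, no x < 4 has σ(x) = σ(4), so we compute σ⁻¹(32): 32 lies in [28, ∞), so solve 2x + 20 = 32: x = (32 − 20)/2 = 6.

6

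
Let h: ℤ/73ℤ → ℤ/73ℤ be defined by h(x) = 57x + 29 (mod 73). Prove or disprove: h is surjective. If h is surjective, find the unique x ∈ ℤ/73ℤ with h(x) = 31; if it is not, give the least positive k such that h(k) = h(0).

9

Since gcd(57, 73) = 1, 57 is invertible modulo 73. Euclid's algorithm: 73 = 1·57 + 16, 57 = 3·16 + 9, 16 = 1·9 + 7, 9 = 1·7 + 2, 7 = 3·2 + 1; back-substituting gives 1 = 41·57 − 32·73, so 57⁻¹ ≡ 41 (mod 73).
For any y ∈ ℤ/73ℤ, x = 41(y − 29) mod 73 satisfies h(x) = 57·41(y − 29) + 29 ≡ y (since 57·41 ≡ 1 mod 73). So every y has a preimage.
Hence h is surjective.
Since h is surjective, we find h⁻¹(31): we need 57x ≡ 31 − 29 ≡ 2 (mod 73). Using 57⁻¹ = 41: x ≡ 41·2 = 82 = 1·73 + 9, so x = 9.
Check: h(9) = 57·9 + 29 = 542 = 7·73 + 31 ≡ 31 (mod 73).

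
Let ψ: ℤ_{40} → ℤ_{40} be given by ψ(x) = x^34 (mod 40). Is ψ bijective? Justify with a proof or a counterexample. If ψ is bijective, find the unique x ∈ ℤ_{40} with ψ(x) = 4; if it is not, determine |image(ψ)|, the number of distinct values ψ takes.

6

ψ(4): Repeated squaring mod 40: 4^1 ≡ 4, 4^2 ≡ 4² = 16, 4^4 ≡ 16² = 256 ≡ 16, 4^8 ≡ 16² = 256 ≡ 16, 4^16 ≡ 16² = 256 ≡ 16, 4^32 ≡ 16² = 256 ≡ 16. Since 34 = 32 + 2, 4^34 ≡ 16·16: 16·16 = 256 ≡ 16. So 4^34 ≡ 16 (mod 40).
ψ(6): Repeated squaring mod 40: 6^1 ≡ 6, 6^2 ≡ 6² = 36, 6^4 ≡ 36² = 1296 ≡ 16, 6^8 ≡ 16² = 256 ≡ 16, 6^16 ≡ 16² = 256 ≡ 16, 6^32 ≡ 16² = 256 ≡ 16. Since 34 = 32 + 2, 6^34 ≡ 16·36: 16·36 = 576 ≡ 16. So 6^34 ≡ 16 (mod 40).
So ψ(4) = ψ(6) = 16 while 4 ≠ 6, hence ψ is not injective, hence not bijective.
Since ψ is not bijective, we determine |image(ψ)|. Computing x^34 mod 40 for each x (by repeated squaring, reducing mod 40 at every step), the values ψ(0), ψ(1), …, ψ(39) are: 0, 1, 24, 9, 16, 25, 16, 9, 24, 1, 0, 1, 24, 9, 16, 25, 16, 9, 24, 1, 0, 1, 24, 9, 16, 25, 16, 9, 24, 1, 0, 1, 24, 9, 16, 25, 16, 9, 24, 1.
The distinct values are {0, 1, 9, 16, 24, 25}; there are 6 of them.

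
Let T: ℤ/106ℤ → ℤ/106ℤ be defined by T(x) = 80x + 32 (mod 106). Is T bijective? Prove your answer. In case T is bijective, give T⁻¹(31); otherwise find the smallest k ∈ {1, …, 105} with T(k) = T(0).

We have gcd(80, 106) = 2 > 1. Taking x_1 = 0 and x_2 = 53: T(0) = 32 and T(53) = 80·53 + 32 = 4272 ≡ 32 (mod 106).
So T(0) = T(53) while 0 ≠ 53, hence T is not injective, hence not bijective.
Since T is not bijective, we find the least positive k with T(k) = T(0): this means 80k ≡ 0 (mod 106), i.e. 106 ∣ 80k. Since gcd(80, 106) = 2, dividing through by 2 this holds exactly when 53 ∣ 40k, and as gcd(40, 53) = 1, exactly when 53 ∣ k.
The smallest positive such k is 53.

53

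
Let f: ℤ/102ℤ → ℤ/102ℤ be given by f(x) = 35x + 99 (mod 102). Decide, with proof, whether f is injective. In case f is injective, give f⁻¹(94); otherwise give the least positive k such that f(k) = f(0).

If f(a) = f(b), then 35a ≡ 35b (mod 102). Because gcd(35, 102) = 1, we may cancel 35 to get a ≡ b (mod 102).
So f is injective.
We now compute 35⁻¹ mod 102 explicitly. Euclid's algorithm: 102 = 2·35 + 32, 35 = 1·32 + 3, 32 = 10·3 + 2, 3 = 1·2 + 1; back-substituting gives 1 = 35·35 − 12·102, so 35⁻¹ ≡ 35 (mod 102).
Since f is injective, we compute f⁻¹(94): solve 35x + 99 ≡ 94 (mod 102), i.e. 35x ≡ 97 (mod 102).
Multiplying by 35⁻¹ = 35 gives x ≡ 35·97 = 3395 = 33·102 + 29 ≡ 29 (mod 102).
Check: f(29) = 35·29 + 99 = 1114 = 10·102 + 94 ≡ 94 (mod 102).

29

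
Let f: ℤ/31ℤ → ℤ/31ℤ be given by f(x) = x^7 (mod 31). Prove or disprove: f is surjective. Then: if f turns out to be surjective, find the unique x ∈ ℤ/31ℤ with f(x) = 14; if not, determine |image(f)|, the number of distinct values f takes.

Since 31 is prime, the nonzero elements of ℤ/31ℤ form a cyclic group of order 30.
As gcd(7, 30) = 1, raising to the 7th power is a bijection on this group: if u^7 ≡ v^7 then (uv^{−1})^7 = 1, and the only element of order dividing gcd(7, 30) = 1 is 1, so u = v.
With f(0) = 0 this makes f injective on all of ℤ/31ℤ, hence bijective (finite equal-size domain and codomain). In particular f is surjective.
Since f is surjective, we find the preimage of 14. The inverse of x ↦ x^7 on (ℤ/31ℤ)^× is x ↦ x^13, because 7·13 = 91 = 3·30 + 1 ≡ 1 (mod 30) and x^{30} = 1 for x ≠ 0 (Fermat). So f⁻¹(14) = 14^13 mod 31.
Repeated squaring mod 31: 14^1 ≡ 14, 14^2 ≡ 14² = 196 ≡ 10, 14^4 ≡ 10² = 100 ≡ 7, 14^8 ≡ 7² = 49 ≡ 18. Since 13 = 8 + 4 + 1, 14^13 ≡ 18·7·14: 18·7 = 126 ≡ 2, then 2·14 = 28. So 14^13 ≡ 28 (mod 31).
Hence f⁻¹(14) = 28.

28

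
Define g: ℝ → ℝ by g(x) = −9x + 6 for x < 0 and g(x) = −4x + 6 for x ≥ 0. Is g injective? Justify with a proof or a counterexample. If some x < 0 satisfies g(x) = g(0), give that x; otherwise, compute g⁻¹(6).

Both pieces are strictly decreasing (slopes −9 and −4), so each is injective on its own interval.
The left piece maps (−∞, 0) onto (6, ∞); the right piece maps [0, ∞) onto (−∞, 6].
These images are disjoint, so no value is attained by both pieces. Hence g is injective.
Because the two images are disjoint, no x < 0 has g(x) = g(0), so we compute g⁻¹(6): 6 lies in (−∞, 6], so solve −4x + 6 = 6: x = (6 − 6)/(−4) = 0.

0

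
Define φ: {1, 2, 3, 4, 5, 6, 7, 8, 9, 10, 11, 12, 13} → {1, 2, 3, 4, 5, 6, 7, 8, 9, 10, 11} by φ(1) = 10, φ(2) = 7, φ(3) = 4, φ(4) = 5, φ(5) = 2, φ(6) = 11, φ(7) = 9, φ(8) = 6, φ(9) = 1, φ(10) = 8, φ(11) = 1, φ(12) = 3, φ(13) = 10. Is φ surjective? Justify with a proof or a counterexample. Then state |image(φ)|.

Every element of the codomain has a preimage: 1 = φ(9), 2 = φ(5), 3 = φ(12), 4 = φ(3), 5 = φ(4), 6 = φ(8), 7 = φ(2), 8 = φ(10), 9 = φ(7), 10 = φ(1), 11 = φ(6).
Thus φ is surjective.
The image of φ is {1, 2, 3, 4, 5, 6, 7, 8, 9, 10, 11}, which has 11 elements.

11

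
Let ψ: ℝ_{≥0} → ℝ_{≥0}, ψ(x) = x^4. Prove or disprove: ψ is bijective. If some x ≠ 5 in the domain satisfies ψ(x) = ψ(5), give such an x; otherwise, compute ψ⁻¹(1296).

On ℝ_{≥0}, x ↦ x^4 is strictly increasing (injective) and for any y ∈ ℝ_{≥0} the 4th root y^{1/4} lies in ℝ_{≥0} (surjective). So ψ is bijective.
Since x ↦ x^4 is strictly increasing on ℝ_{≥0}, it is injective there, so no x ≠ 5 in the domain has ψ(x) = ψ(5). We therefore compute ψ⁻¹(1296) = 1296^{1/4} = 6 (indeed 6^4 = 1296).

6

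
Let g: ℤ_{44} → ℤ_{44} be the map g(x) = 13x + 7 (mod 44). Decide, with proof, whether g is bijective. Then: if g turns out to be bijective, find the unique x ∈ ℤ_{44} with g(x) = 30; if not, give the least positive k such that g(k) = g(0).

39

If g(a) = g(b), then 13a ≡ 13b (mod 44). Because gcd(13, 44) = 1, we may cancel 13 to get a ≡ b (mod 44).
We now compute 13⁻¹ mod 44 explicitly. Euclid's algorithm: 44 = 3·13 + 5, 13 = 2·5 + 3, 5 = 1·3 + 2, 3 = 1·2 + 1; back-substituting gives 1 = 17·13 − 5·44, so 13⁻¹ ≡ 17 (mod 44).
Then y ↦ 17(y − 7) is a two-sided inverse to g, so every y ∈ ℤ_{44} has a preimage.
Therefore g is bijective.
Since g is bijective, we compute g⁻¹(30): solve 13x + 7 ≡ 30 (mod 44), i.e. 13x ≡ 23 (mod 44).
Multiplying by 13⁻¹ = 17 gives x ≡ 17·23 = 391 = 8·44 + 39 ≡ 39 (mod 44).
Check: g(39) = 13·39 + 7 = 514 = 11·44 + 30 ≡ 30 (mod 44).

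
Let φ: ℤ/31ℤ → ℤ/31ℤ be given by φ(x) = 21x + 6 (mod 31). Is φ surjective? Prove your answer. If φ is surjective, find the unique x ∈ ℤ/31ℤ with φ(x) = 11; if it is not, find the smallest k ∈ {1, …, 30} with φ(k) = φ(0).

15

Since gcd(21, 31) = 1, 21 is invertible modulo 31. Euclid's algorithm: 31 = 1·21 + 10, 21 = 2·10 + 1; back-substituting gives 1 = 3·21 − 2·31, so 21⁻¹ ≡ 3 (mod 31).
For any y ∈ ℤ/31ℤ, x = 3(y − 6) mod 31 satisfies φ(x) = 21·3(y − 6) + 6 ≡ y (since 21·3 ≡ 1 mod 31). So every y has a preimage.
So φ is surjective.
Since φ is surjective, we compute φ⁻¹(11): solve 21x + 6 ≡ 11 (mod 31), i.e. 21x ≡ 5 (mod 31).
Multiplying by 21⁻¹ = 3 gives x ≡ 3·5 = 15 ≡ 15 (mod 31).
Check: φ(15) = 21·15 + 6 = 321 = 10·31 + 11 ≡ 11 (mod 31).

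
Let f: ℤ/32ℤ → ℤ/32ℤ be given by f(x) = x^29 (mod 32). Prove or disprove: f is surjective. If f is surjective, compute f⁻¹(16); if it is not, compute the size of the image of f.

17

f(0) = 0^29 = 0.
f(2): Repeated squaring mod 32: 2^1 ≡ 2, 2^2 ≡ 2² = 4, 2^4 ≡ 4² = 16, 2^8 ≡ 16² = 256 ≡ 0, 2^16 ≡ 0² = 0. Since 29 = 16 + 8 + 4 + 1, 2^29 ≡ 0·0·16·2: 0·0 = 0, then 0·16 = 0, then 0·2 = 0. So 2^29 ≡ 0 (mod 32).
So f(0) = f(2) = 0 while 0 ≠ 2, so f is not injective.
A non-injective map from the 32-element set ℤ/32ℤ to itself takes at most 31 distinct values, so it cannot be surjective. Therefore f is not surjective.
Since f is not surjective, we determine |image(f)|. Computing x^29 mod 32 for each x (by repeated squaring, reducing mod 32 at every step), the values f(0), f(1), …, f(31) are: 0, 1, 0, 19, 0, 21, 0, 7, 0, 9, 0, 27, 0, 29, 0, 15, 0, 17, 0, 3, 0, 5, 0, 23, 0, 25, 0, 11, 0, 13, 0, 31.
The distinct values are {0, 1, 3, 5, 7, 9, 11, 13, 15, 17, 19, 21, 23, 25, 27, 29, 31}; there are 17 of them.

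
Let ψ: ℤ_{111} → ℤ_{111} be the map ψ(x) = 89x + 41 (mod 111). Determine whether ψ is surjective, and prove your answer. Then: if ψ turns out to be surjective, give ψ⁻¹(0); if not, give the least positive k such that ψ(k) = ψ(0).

17

Since gcd(89, 111) = 1, 89 is invertible modulo 111. Euclid's algorithm: 111 = 1·89 + 22, 89 = 4·22 + 1; back-substituting gives 1 = 5·89 − 4·111, so 89⁻¹ ≡ 5 (mod 111).
Then y ↦ 5(y − 41) is a two-sided inverse to ψ, so every y ∈ ℤ_{111} has a preimage.
Thus ψ is surjective.
Since ψ is surjective, we compute ψ⁻¹(0): solve 89x + 41 ≡ 0 (mod 111), i.e. 89x ≡ 70 (mod 111).
Multiplying by 89⁻¹ = 5 gives x ≡ 5·70 = 350 = 3·111 + 17 ≡ 17 (mod 111).
Check: ψ(17) = 89·17 + 41 = 1554 = 14·111 + 0 ≡ 0 (mod 111).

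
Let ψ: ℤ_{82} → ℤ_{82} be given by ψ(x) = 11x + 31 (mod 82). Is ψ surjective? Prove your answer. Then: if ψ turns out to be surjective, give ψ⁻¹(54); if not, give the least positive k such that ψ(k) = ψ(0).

Since gcd(11, 82) = 1, 11 is invertible modulo 82. Euclid's algorithm: 82 = 7·11 + 5, 11 = 2·5 + 1; back-substituting gives 1 = 15·11 − 2·82, so 11⁻¹ ≡ 15 (mod 82).
Then y ↦ 15(y − 31) is a two-sided inverse to ψ, so every y ∈ ℤ_{82} has a preimage.
Thus ψ is surjective.
Since ψ is surjective, we find ψ⁻¹(54): we need 11x ≡ 54 − 31 ≡ 23 (mod 82). Using 11⁻¹ = 15: x ≡ 15·23 = 345 = 4·82 + 17, so x = 17.
Check: ψ(17) = 11·17 + 31 = 218 = 2·82 + 54 ≡ 54 (mod 82).

17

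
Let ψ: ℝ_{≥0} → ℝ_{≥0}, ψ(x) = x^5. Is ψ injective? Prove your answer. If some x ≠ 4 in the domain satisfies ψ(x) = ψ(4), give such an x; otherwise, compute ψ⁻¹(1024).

On ℝ_{≥0}, x ↦ x^5 is strictly increasing, so ψ(x_1) = ψ(x_2) forces x_1 = x_2. So ψ is injective.
Since x ↦ x^5 is strictly increasing on ℝ_{≥0}, it is injective there, so no x ≠ 4 in the domain has ψ(x) = ψ(4). We therefore compute ψ⁻¹(1024) = 1024^{1/5} = 4 (indeed 4^5 = 1024).

4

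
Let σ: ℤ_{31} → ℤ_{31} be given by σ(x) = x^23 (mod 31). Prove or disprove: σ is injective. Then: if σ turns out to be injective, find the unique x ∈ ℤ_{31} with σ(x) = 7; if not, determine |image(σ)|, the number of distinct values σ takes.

Since 31 is prime, the nonzero elements of ℤ_{31} form a cyclic group of order 30.
As gcd(23, 30) = 1, raising to the 23rd power is a bijection on this group: if a^23 ≡ b^23 then (ab^{−1})^23 = 1, and the only element of order dividing gcd(23, 30) = 1 is 1, so a = b.
With σ(0) = 0 this makes σ injective on all of ℤ_{31}, hence bijective (finite equal-size domain and codomain). In particular σ is injective.
Since σ is injective, we find the preimage of 7. The inverse of x ↦ x^23 on (ℤ_{31})^× is x ↦ x^17, because 23·17 = 391 = 13·30 + 1 ≡ 1 (mod 30) and x^{30} = 1 for x ≠ 0 (Fermat). So σ⁻¹(7) = 7^17 mod 31.
Repeated squaring mod 31: 7^1 ≡ 7, 7^2 ≡ 7² = 49 ≡ 18, 7^4 ≡ 18² = 324 ≡ 14, 7^8 ≡ 14² = 196 ≡ 10, 7^16 ≡ 10² = 100 ≡ 7. Since 17 = 16 + 1, 7^17 ≡ 7·7: 7·7 = 49 ≡ 18. So 7^17 ≡ 18 (mod 31).
Hence σ⁻¹(7) = 18.

18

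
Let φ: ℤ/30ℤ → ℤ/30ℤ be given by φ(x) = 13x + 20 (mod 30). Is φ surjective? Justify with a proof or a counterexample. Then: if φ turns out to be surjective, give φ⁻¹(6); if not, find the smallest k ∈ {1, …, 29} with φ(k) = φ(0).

Recall: φ is surjective if every y in the codomain equals φ(x) for some x in the domain.
Since gcd(13, 30) = 1, 13 is invertible modulo 30. Euclid's algorithm: 30 = 2·13 + 4, 13 = 3·4 + 1; back-substituting gives 1 = 7·13 − 3·30, so 13⁻¹ ≡ 7 (mod 30).
Then y ↦ 7(y − 20) is a two-sided inverse to φ, so every y ∈ ℤ/30ℤ has a preimage.
Hence φ is surjective.
Since φ is surjective, we find φ⁻¹(6): we need 13x ≡ 6 − 20 ≡ 16 (mod 30). Using 13⁻¹ = 7: x ≡ 7·16 = 112 = 3·30 + 22, so x = 22.
Check: φ(22) = 13·22 + 20 = 306 = 10·30 + 6 ≡ 6 (mod 30).

22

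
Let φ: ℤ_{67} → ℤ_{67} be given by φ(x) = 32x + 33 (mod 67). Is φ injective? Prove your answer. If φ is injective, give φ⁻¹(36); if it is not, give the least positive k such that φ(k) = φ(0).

65

Suppose φ(s) = φ(t) in ℤ_{67}. Then 32s + 33 ≡ 32t + 33 (mod 67), hence 32(s − t) ≡ 0 (mod 67).
Since gcd(32, 67) = 1, 32 is invertible modulo 67, thus s − t ≡ 0 (mod 67), i.e. s = t.
Thus φ is injective.
We now compute 32⁻¹ mod 67 explicitly. Euclid's algorithm: 67 = 2·32 + 3, 32 = 10·3 + 2, 3 = 1·2 + 1; back-substituting gives 1 = 44·32 − 21·67, so 32⁻¹ ≡ 44 (mod 67).
Since φ is injective, we find φ⁻¹(36): we need 32x ≡ 36 − 33 ≡ 3 (mod 67). Using 32⁻¹ = 44: x ≡ 44·3 = 132 = 1·67 + 65, so x = 65.
Check: φ(65) = 32·65 + 33 = 2113 = 31·67 + 36 ≡ 36 (mod 67).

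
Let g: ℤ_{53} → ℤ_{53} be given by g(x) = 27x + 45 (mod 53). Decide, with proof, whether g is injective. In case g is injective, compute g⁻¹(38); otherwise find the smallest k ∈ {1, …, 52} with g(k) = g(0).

39

By definition, g is injective when g(u) = g(v) forces u = v.
If g(u) = g(v), then 27u ≡ 27v (mod 53). Because gcd(27, 53) = 1, we may cancel 27 to get u ≡ v (mod 53).
Therefore g is injective.
We now compute 27⁻¹ mod 53 explicitly. Euclid's algorithm: 53 = 1·27 + 26, 27 = 1·26 + 1; back-substituting gives 1 = 2·27 − 1·53, so 27⁻¹ ≡ 2 (mod 53).
Since g is injective, we compute g⁻¹(38): solve 27x + 45 ≡ 38 (mod 53), i.e. 27x ≡ 46 (mod 53).
Multiplying by 27⁻¹ = 2 gives x ≡ 2·46 = 92 = 1·53 + 39 ≡ 39 (mod 53).
Check: g(39) = 27·39 + 45 = 1098 = 20·53 + 38 ≡ 38 (mod 53).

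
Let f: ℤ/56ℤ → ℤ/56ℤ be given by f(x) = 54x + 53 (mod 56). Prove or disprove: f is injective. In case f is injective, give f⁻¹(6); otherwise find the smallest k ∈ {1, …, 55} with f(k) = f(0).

We have gcd(54, 56) = 2 > 1. Taking u = 0 and v = 28: f(0) = 53 and f(28) = 54·28 + 53 = 1565 ≡ 53 (mod 56).
So f(0) = f(28) while 0 ≠ 28, therefore f is not injective.
Since f is not injective, we find the least positive k with f(k) = f(0): this means 54k ≡ 0 (mod 56), i.e. 56 ∣ 54k. Since gcd(54, 56) = 2, dividing through by 2 this holds exactly when 28 ∣ 27k, and as gcd(27, 28) = 1, exactly when 28 ∣ k.
The smallest positive such k is 28.

28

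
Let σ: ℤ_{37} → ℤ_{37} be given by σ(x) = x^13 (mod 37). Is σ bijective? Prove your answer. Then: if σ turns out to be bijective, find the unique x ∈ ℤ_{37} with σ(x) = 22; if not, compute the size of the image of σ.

35

Since 37 is prime, the nonzero elements of ℤ_{37} form a cyclic group of order 36.
As gcd(13, 36) = 1, raising to the 13th power is a bijection on this group: if a^13 ≡ b^13 then (ab^{−1})^13 = 1, and the only element of order dividing gcd(13, 36) = 1 is 1, so a = b.
With σ(0) = 0 this makes σ injective on all of ℤ_{37}, hence bijective (finite equal-size domain and codomain). In particular σ is bijective.
Since σ is bijective, we find the preimage of 22. The inverse of x ↦ x^13 on (ℤ_{37})^× is x ↦ x^25, because 13·25 = 325 = 9·36 + 1 ≡ 1 (mod 36) and x^{36} = 1 for x ≠ 0 (Fermat). So σ⁻¹(22) = 22^25 mod 37.
Repeated squaring mod 37: 22^1 ≡ 22, 22^2 ≡ 22² = 484 ≡ 3, 22^4 ≡ 3² = 9, 22^8 ≡ 9² = 81 ≡ 7, 22^16 ≡ 7² = 49 ≡ 12. Since 25 = 16 + 8 + 1, 22^25 ≡ 12·7·22: 12·7 = 84 ≡ 10, then 10·22 = 220 ≡ 35. So 22^25 ≡ 35 (mod 37).
Hence σ⁻¹(22) = 35.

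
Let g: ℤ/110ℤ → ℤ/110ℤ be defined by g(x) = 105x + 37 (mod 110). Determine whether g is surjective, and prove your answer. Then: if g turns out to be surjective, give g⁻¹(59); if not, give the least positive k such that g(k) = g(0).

Since gcd(105, 110) = 5, we have 105x ≡ 0 (mod 5) for all x, so g(x) ≡ 2 (mod 5).
But 0 ≢ 2 (mod 5), so 0 ∈ ℤ/110ℤ has no preimage. So g is not surjective.
Since g is not surjective, we find the least positive k with g(k) = g(0): this means 105k ≡ 0 (mod 110), i.e. 110 ∣ 105k. Since gcd(105, 110) = 5, dividing through by 5 this holds exactly when 22 ∣ 21k, and as gcd(21, 22) = 1, exactly when 22 ∣ k.
The smallest positive such k is 22.

22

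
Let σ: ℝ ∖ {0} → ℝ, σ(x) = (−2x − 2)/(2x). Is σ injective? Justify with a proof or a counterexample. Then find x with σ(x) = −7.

1/6

Suppose σ(s) = σ(t). Cross-multiplying: (−2s − 2)(2t) = (−2t − 2)(2s).
Expanding both sides and cancelling the symmetric terms leaves 4·(s − t) = 0. Since 4 ≠ 0, s = t. Hence σ is injective.
Solving σ(x) = −7: cross-multiplying gives −2x − 2 = −7(2x), which rearranges to 12x = 2, so x = 1/6.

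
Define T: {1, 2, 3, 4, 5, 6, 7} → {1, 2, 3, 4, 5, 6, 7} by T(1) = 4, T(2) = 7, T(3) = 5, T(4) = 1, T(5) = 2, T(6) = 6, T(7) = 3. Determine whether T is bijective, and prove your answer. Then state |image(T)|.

7

The values 4, 7, 5, 1, 2, 6, 3 are a permutation of {1, 2, 3, 4, 5, 6, 7}: each element appears exactly once.
So T is injective and surjective, hence bijective.
The image of T is {1, 2, 3, 4, 5, 6, 7}, which has 7 elements.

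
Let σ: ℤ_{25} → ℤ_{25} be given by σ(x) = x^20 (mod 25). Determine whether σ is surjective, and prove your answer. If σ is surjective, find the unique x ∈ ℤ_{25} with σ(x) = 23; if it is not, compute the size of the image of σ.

σ(1) = 1^20 = 1.
σ(2): Repeated squaring mod 25: 2^1 ≡ 2, 2^2 ≡ 2² = 4, 2^4 ≡ 4² = 16, 2^8 ≡ 16² = 256 ≡ 6, 2^16 ≡ 6² = 36 ≡ 11. Since 20 = 16 + 4, 2^20 ≡ 11·16: 11·16 = 176 ≡ 1. So 2^20 ≡ 1 (mod 25).
So σ(1) = σ(2) = 1 while 1 ≠ 2, therefore σ is not injective.
A non-injective map from the 25-element set ℤ_{25} to itself takes at most 24 distinct values, so it cannot be surjective. So σ is not surjective.
Since σ is not surjective, we determine |image(σ)|. Computing x^20 mod 25 for each x (by repeated squaring, reducing mod 25 at every step), the values σ(0), σ(1), …, σ(24) are: 0, 1, 1, 1, 1, 0, 1, 1, 1, 1, 0, 1, 1, 1, 1, 0, 1, 1, 1, 1, 0, 1, 1, 1, 1.
The distinct values are {0, 1}; there are 2 of them.

2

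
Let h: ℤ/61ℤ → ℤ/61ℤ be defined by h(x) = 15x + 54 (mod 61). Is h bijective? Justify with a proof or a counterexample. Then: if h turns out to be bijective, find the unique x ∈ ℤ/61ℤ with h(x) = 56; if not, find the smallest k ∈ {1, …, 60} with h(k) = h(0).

Recall: h is injective when h(s) = h(t) forces s = t.
If h(s) = h(t), then 15s ≡ 15t (mod 61). Because gcd(15, 61) = 1, we may cancel 15 to get s ≡ t (mod 61).
We now compute 15⁻¹ mod 61 explicitly. Euclid's algorithm: 61 = 4·15 + 1; back-substituting gives 1 = 57·15 − 14·61, so 15⁻¹ ≡ 57 (mod 61).
Then y ↦ 57(y − 54) is a two-sided inverse to h, so every y ∈ ℤ/61ℤ has a preimage.
Thus h is bijective.
Since h is bijective, we compute h⁻¹(56): solve 15x + 54 ≡ 56 (mod 61), i.e. 15x ≡ 2 (mod 61).
Multiplying by 15⁻¹ = 57 gives x ≡ 57·2 = 114 = 1·61 + 53 ≡ 53 (mod 61).
Check: h(53) = 15·53 + 54 = 849 = 13·61 + 56 ≡ 56 (mod 61).

53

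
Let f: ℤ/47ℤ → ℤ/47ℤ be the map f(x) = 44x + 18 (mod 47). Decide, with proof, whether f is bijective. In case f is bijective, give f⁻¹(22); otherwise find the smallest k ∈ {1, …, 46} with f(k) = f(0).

30

If f(a) = f(b), then 44a ≡ 44b (mod 47). Because gcd(44, 47) = 1, we may cancel 44 to get a ≡ b (mod 47).
We now compute 44⁻¹ mod 47 explicitly. Euclid's algorithm: 47 = 1·44 + 3, 44 = 14·3 + 2, 3 = 1·2 + 1; back-substituting gives 1 = 31·44 − 29·47, so 44⁻¹ ≡ 31 (mod 47).
Then y ↦ 31(y − 18) is a two-sided inverse to f, so every y ∈ ℤ/47ℤ has a preimage.
Therefore f is bijective.
Since f is bijective, we compute f⁻¹(22): solve 44x + 18 ≡ 22 (mod 47), i.e. 44x ≡ 4 (mod 47).
Multiplying by 44⁻¹ = 31 gives x ≡ 31·4 = 124 = 2·47 + 30 ≡ 30 (mod 47).
Check: f(30) = 44·30 + 18 = 1338 = 28·47 + 22 ≡ 22 (mod 47).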